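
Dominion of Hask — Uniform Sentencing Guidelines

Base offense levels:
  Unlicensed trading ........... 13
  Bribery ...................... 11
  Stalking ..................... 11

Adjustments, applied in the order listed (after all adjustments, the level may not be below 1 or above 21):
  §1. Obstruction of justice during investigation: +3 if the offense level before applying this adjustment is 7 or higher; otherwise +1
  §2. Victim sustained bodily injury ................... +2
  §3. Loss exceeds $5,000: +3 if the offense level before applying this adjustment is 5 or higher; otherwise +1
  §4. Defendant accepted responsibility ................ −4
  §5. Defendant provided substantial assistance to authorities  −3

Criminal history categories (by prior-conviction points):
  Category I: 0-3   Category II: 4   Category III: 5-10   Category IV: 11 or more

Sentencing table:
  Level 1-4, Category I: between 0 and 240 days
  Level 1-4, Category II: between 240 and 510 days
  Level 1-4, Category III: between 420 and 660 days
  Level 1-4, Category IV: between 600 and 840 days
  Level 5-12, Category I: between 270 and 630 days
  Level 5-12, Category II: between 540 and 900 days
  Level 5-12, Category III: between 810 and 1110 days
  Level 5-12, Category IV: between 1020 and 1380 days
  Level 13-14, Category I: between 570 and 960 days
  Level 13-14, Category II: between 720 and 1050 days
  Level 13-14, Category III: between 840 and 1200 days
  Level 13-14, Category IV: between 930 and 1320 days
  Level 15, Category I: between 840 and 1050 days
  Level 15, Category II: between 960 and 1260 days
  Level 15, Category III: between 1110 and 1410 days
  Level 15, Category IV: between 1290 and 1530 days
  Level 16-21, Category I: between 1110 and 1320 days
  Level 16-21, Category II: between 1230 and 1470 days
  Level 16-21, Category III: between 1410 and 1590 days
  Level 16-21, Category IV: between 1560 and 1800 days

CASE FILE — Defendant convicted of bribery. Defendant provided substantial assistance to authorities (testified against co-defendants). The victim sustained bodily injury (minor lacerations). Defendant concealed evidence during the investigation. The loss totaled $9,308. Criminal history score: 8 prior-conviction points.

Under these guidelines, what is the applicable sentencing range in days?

Base offense level for bribery: 11.
§1 applies (level before this adjustment is 11 ≥ 7, so +3): 11 + 3 = 14.
§2 applies: 14 + 2 = 16.
§3 applies (level before this adjustment is 16 ≥ 5, so +3): 16 + 3 = 19.
§4 does not apply.
§5 applies: 19 − 3 = 16.
Final offense level: 16.
Criminal history: 8 prior points → Category III (5-10).
Level 16 falls in the 16-21 band.
Grid: Level 16-21 × Category III = 1410-1590 days.

1410-1590 days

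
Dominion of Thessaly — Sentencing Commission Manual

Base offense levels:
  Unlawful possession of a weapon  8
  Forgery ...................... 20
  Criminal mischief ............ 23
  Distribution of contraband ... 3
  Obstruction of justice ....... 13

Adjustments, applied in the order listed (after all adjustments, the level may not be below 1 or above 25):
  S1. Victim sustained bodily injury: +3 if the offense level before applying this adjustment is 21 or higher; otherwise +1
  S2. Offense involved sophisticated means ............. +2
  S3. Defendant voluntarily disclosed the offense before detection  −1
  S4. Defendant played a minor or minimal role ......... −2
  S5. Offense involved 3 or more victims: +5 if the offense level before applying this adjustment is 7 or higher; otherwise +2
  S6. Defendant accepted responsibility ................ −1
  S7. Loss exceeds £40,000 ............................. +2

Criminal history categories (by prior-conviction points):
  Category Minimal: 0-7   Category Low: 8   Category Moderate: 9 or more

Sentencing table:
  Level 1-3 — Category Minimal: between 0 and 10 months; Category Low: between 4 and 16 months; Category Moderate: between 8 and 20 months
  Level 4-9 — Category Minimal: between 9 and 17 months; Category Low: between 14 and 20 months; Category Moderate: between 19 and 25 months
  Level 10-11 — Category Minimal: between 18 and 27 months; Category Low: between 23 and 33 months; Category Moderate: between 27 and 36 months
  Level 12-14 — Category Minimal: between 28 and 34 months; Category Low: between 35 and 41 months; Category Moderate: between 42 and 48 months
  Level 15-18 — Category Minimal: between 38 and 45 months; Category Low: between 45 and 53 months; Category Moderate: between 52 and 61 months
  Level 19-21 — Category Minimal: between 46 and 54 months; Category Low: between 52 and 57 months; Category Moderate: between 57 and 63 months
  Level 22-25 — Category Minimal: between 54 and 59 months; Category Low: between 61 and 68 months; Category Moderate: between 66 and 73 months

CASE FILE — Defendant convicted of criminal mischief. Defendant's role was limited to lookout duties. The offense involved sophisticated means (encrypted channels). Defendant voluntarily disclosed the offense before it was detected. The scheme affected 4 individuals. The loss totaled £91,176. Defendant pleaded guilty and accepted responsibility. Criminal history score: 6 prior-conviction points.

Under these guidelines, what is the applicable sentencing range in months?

Base offense level for criminal mischief: 23.
S2 applies: 23 + 2 = 25.
S3 applies: 25 − 1 = 24.
S4 applies: 24 − 2 = 22.
S5 applies (level before this adjustment is 22 ≥ 7, so +5): 22 + 5 = 27.
S6 applies: 27 − 1 = 26.
S7 applies: 26 + 2 = 28.
Level 28 exceeds the maximum of 25; capped at 25.
Final offense level: 25.
Criminal history: 6 prior points → Category Minimal (0-7).
Level 25 falls in the 22-25 band.
Grid: Level 22-25 × Category Minimal = 54-59 months.

54-59 months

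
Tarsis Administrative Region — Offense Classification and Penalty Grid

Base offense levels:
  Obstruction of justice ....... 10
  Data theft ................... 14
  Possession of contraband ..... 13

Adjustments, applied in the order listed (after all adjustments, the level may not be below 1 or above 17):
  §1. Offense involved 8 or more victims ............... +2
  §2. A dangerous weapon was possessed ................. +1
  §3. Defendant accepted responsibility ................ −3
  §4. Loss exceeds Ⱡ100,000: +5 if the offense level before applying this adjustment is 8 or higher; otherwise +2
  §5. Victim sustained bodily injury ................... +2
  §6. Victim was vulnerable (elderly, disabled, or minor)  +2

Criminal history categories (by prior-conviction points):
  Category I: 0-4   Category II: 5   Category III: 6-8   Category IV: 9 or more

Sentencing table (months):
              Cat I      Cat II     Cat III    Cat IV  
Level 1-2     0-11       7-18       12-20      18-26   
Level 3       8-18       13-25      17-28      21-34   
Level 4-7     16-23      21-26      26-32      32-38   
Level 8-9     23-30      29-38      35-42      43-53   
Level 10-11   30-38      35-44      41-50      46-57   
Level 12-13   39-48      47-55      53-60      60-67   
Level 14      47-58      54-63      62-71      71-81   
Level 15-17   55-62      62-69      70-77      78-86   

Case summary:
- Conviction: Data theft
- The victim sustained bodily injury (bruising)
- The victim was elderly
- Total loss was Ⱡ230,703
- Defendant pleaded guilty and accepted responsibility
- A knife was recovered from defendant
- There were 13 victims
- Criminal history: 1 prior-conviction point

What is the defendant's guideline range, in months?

Base offense level for data theft: 14.
§1 applies: 14 + 2 = 16.
§2 applies: 16 + 1 = 17.
§3 applies: 17 − 3 = 14.
§4 applies (level before this adjustment is 14 ≥ 8, so +5): 14 + 5 = 19.
§5 applies: 19 + 2 = 21.
§6 applies: 21 + 2 = 23.
Level 23 exceeds the maximum of 17; capped at 17.
Final offense level: 17.
Criminal history: 1 prior point → Category I (0-4).
Level 17 falls in the 15-17 band.
Grid: Level 15-17 × Category I = 55-62 months.

55-62 months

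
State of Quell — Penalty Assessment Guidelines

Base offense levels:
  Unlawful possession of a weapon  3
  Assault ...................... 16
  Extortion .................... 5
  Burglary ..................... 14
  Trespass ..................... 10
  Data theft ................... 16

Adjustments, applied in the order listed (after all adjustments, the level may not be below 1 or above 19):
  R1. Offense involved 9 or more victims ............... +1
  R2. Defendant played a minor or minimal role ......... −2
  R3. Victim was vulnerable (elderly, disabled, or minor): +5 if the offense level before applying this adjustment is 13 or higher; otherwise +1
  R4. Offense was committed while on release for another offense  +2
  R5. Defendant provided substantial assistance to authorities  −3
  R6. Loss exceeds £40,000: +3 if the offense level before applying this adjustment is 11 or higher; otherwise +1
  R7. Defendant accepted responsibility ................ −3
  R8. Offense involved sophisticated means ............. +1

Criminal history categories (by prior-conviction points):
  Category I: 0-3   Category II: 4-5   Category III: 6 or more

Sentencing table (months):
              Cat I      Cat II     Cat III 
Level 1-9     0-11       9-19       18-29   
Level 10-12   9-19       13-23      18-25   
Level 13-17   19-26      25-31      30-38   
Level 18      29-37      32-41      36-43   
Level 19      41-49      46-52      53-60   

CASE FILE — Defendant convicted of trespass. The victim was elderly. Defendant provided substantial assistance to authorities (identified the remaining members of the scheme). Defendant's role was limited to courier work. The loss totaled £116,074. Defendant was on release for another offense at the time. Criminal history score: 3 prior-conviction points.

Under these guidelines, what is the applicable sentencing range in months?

Base offense level for trespass: 10.
R1 does not apply.
R2 applies: 10 − 2 = 8.
R3 applies (level before this adjustment is 8 < 13, so +1): 8 + 1 = 9.
R4 applies: 9 + 2 = 11.
R5 applies: 11 − 3 = 8.
R6 applies (level before this adjustment is 8 < 11, so +1): 8 + 1 = 9.
Final offense level: 9.
Criminal history: 3 prior points → Category I (0-3).
Level 9 falls in the 1-9 band.
Grid: Level 1-9 × Category I = 0-11 months.

0-11 months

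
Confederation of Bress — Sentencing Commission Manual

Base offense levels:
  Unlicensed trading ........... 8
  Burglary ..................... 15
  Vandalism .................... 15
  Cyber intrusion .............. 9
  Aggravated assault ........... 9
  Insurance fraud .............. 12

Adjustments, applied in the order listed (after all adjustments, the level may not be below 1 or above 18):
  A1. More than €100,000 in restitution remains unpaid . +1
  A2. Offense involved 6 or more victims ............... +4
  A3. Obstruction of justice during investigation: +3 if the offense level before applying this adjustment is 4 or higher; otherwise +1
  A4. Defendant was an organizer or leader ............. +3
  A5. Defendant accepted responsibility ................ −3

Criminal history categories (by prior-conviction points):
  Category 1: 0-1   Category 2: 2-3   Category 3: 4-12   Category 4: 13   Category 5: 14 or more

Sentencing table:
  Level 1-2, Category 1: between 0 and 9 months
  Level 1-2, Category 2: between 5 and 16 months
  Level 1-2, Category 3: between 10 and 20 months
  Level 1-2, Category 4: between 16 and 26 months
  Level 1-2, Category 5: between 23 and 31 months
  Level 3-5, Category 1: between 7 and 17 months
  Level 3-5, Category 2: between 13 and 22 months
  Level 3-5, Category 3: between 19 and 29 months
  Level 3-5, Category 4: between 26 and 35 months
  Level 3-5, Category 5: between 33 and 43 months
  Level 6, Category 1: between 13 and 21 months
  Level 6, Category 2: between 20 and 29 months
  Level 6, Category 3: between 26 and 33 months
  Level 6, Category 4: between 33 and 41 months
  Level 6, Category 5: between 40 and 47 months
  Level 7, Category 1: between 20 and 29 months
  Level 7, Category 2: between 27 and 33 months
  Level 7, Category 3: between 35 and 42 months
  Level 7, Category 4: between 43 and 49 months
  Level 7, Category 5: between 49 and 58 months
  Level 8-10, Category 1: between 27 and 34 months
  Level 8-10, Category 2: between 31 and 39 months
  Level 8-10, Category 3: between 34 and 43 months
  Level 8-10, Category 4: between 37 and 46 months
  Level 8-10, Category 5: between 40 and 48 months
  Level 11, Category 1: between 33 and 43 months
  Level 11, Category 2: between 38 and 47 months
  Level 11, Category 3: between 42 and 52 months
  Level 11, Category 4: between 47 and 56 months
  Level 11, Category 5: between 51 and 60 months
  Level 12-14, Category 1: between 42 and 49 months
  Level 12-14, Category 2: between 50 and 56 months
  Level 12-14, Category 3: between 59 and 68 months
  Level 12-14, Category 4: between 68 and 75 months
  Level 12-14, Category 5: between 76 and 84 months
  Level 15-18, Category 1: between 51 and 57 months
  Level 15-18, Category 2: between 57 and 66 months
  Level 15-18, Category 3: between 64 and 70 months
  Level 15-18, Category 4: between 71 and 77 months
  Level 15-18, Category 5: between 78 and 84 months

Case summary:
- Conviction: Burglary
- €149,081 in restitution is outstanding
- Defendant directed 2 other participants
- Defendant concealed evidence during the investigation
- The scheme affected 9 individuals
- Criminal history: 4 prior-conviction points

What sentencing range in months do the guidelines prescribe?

64-70 months

Base offense level for burglary: 15.
A1 applies: 15 + 1 = 16.
A2 applies: 16 + 4 = 20.
A3 applies (level before this adjustment is 20 ≥ 4, so +3): 20 + 3 = 23.
A4 applies: 23 + 3 = 26.
Level 26 exceeds the maximum of 18; capped at 18.
Final offense level: 18.
Criminal history: 4 prior points → Category 3 (4-12).
Level 18 falls in the 15-18 band.
Grid: Level 15-18 × Category 3 = 64-70 months.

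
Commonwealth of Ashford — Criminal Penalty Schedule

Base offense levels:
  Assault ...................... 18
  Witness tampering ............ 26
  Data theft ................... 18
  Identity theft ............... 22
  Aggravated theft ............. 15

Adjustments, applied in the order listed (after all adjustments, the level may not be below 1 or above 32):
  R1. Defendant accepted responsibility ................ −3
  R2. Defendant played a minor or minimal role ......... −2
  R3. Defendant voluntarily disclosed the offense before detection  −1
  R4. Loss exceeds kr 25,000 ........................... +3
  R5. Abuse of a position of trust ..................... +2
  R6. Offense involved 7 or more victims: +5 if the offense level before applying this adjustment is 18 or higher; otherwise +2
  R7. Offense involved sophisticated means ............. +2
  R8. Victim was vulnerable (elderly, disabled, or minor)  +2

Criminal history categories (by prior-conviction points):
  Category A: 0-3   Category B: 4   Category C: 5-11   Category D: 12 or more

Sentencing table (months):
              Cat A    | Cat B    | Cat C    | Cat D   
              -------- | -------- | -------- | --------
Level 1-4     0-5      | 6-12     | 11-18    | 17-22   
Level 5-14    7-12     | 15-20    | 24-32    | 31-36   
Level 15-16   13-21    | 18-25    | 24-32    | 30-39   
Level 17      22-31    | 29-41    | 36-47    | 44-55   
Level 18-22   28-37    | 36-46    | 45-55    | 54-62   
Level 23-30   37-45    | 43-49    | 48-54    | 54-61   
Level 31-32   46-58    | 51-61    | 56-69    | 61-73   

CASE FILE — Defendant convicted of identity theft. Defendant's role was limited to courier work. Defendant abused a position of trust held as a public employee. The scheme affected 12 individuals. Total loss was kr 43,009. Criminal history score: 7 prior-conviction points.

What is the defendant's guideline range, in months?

Base offense level for identity theft: 22.
R2 applies: 22 − 2 = 20.
R3 does not apply.
R4 applies: 20 + 3 = 23.
R5 applies: 23 + 2 = 25.
R6 applies (level before this adjustment is 25 ≥ 18, so +5): 25 + 5 = 30.
R7 does not apply.
R8 does not apply.
Final offense level: 30.
Criminal history: 7 prior points → Category C (5-11).
Level 30 falls in the 23-30 band.
Grid: Level 23-30 × Category C = 48-54 months.

48-54 months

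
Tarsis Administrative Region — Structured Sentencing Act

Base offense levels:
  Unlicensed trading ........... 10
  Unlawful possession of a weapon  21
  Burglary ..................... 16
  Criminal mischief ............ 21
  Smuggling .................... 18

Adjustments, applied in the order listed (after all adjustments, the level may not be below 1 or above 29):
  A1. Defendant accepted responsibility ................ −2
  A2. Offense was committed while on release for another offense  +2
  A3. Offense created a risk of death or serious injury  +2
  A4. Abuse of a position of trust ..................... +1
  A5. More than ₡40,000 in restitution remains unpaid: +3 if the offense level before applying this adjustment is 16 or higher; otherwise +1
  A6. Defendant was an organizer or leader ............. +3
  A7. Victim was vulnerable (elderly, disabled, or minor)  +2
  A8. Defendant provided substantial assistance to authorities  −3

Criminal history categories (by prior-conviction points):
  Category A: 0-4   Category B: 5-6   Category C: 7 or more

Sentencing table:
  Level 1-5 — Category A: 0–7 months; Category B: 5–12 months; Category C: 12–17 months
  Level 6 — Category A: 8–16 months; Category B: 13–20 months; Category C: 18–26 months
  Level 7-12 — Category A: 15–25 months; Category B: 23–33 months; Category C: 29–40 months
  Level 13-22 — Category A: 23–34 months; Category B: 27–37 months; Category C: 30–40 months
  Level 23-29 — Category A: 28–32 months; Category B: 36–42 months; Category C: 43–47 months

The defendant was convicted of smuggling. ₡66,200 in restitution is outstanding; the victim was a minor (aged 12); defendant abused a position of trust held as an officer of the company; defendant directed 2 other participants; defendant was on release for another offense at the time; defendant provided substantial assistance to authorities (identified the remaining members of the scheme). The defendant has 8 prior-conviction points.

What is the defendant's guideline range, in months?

Base offense level for smuggling: 18.
A2 applies: 18 + 2 = 20.
A4 applies: 20 + 1 = 21.
A5 applies (level before this adjustment is 21 ≥ 16, so +3): 21 + 3 = 24.
A6 applies: 24 + 3 = 27.
A7 applies: 27 + 2 = 29.
A8 applies: 29 − 3 = 26.
Final offense level: 26.
Criminal history: 8 prior points → Category C (7+).
Level 26 falls in the 23-29 band.
Grid: Level 23-29 × Category C = 43-47 months.

43-47 months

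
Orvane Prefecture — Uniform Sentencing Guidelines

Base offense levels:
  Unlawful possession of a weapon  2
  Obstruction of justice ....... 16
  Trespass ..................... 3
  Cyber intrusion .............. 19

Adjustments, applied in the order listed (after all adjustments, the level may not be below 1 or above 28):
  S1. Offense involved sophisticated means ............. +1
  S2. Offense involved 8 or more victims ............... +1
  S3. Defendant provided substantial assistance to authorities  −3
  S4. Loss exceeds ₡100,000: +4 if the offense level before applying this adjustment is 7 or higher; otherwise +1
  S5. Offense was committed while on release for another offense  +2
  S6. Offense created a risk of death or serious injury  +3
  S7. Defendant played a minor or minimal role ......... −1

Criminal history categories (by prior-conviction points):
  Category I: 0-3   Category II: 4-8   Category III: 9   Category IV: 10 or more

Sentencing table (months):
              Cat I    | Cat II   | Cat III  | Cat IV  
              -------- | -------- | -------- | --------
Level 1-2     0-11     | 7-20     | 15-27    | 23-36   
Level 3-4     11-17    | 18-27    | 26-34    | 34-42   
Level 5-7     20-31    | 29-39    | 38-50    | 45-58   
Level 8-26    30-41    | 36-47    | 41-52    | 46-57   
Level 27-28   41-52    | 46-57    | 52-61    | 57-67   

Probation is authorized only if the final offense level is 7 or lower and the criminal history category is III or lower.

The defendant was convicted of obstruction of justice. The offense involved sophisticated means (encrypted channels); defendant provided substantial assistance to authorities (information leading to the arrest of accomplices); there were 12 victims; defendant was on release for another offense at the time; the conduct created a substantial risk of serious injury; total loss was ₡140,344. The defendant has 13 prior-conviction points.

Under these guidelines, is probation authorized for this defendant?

Base offense level for obstruction of justice: 16.
S1 applies: 16 + 1 = 17.
S2 applies: 17 + 1 = 18.
S3 applies: 18 − 3 = 15.
S4 applies (level before this adjustment is 15 ≥ 7, so +4): 15 + 4 = 19.
S5 applies: 19 + 2 = 21.
S6 applies: 21 + 3 = 24.
S7 does not apply.
Final offense level: 24.
Criminal history: 13 prior points → Category IV (10+).
Level 24 falls in the 8-26 band.
Grid: Level 8-26 × Category IV = 46-57 months.
Probation check: level 24 > 7 and category IV > III → not eligible.

No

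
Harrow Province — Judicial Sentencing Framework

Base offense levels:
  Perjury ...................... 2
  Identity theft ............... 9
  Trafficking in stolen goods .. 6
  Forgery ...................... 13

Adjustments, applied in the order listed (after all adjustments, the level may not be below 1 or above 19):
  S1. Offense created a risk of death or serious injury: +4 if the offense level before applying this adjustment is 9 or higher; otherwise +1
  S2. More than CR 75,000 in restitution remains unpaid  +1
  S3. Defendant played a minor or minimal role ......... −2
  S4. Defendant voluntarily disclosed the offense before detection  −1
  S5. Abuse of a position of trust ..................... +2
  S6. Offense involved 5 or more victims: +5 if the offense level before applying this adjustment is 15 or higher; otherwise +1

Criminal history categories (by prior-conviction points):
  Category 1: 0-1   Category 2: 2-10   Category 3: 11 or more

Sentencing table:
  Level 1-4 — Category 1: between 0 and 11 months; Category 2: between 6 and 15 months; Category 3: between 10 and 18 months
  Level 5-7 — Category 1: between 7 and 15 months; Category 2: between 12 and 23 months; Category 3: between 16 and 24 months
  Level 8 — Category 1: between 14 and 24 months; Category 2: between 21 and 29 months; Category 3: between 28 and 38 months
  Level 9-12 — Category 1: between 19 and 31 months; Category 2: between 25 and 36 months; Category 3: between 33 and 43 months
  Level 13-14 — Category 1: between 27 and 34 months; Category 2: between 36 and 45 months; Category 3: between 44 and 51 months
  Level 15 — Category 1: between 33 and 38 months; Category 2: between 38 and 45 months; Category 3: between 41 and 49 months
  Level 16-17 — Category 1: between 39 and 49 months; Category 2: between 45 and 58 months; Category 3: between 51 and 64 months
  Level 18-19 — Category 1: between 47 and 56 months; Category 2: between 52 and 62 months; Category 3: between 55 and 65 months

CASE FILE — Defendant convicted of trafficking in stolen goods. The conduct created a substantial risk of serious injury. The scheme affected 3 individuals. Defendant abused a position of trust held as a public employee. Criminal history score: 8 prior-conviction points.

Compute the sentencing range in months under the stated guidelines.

Base offense level for trafficking in stolen goods: 6.
S1 applies (level before this adjustment is 6 < 9, so +1): 6 + 1 = 7.
S3 does not apply.
S4 does not apply.
S5 applies: 7 + 2 = 9.
Final offense level: 9.
Criminal history: 8 prior points → Category 2 (2-10).
Level 9 falls in the 9-12 band.
Grid: Level 9-12 × Category 2 = 25-36 months.

25-36 months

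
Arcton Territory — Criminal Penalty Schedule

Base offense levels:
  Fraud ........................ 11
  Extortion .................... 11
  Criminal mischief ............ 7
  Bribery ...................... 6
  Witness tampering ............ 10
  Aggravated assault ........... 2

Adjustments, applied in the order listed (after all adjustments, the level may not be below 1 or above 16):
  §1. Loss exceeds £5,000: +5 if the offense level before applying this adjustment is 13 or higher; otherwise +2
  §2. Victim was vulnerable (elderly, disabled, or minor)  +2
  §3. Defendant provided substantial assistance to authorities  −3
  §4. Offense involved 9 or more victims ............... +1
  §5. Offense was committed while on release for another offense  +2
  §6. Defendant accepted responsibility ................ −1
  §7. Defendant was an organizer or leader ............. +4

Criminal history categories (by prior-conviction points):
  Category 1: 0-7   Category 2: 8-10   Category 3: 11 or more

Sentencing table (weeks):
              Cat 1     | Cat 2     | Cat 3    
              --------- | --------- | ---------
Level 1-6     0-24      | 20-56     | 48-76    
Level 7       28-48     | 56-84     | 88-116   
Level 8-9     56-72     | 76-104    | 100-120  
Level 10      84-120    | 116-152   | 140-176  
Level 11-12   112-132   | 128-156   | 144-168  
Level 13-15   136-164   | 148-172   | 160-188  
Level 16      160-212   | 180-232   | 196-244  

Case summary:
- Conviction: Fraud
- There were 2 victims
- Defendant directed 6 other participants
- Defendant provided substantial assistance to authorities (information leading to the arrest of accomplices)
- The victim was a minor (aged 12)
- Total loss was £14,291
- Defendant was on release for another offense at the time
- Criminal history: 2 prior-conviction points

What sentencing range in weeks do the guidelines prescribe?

160-212 weeks

Base offense level for fraud: 11.
§1 applies (level before this adjustment is 11 < 13, so +2): 11 + 2 = 13.
§2 applies: 13 + 2 = 15.
§3 applies: 15 − 3 = 12.
§4 does not apply.
§5 applies: 12 + 2 = 14.
§7 applies: 14 + 4 = 18.
Level 18 exceeds the maximum of 16; capped at 16.
Final offense level: 16.
Criminal history: 2 prior points → Category 1 (0-7).
Level 16 falls in the 16 band.
Grid: Level 16 × Category 1 = 160-212 weeks.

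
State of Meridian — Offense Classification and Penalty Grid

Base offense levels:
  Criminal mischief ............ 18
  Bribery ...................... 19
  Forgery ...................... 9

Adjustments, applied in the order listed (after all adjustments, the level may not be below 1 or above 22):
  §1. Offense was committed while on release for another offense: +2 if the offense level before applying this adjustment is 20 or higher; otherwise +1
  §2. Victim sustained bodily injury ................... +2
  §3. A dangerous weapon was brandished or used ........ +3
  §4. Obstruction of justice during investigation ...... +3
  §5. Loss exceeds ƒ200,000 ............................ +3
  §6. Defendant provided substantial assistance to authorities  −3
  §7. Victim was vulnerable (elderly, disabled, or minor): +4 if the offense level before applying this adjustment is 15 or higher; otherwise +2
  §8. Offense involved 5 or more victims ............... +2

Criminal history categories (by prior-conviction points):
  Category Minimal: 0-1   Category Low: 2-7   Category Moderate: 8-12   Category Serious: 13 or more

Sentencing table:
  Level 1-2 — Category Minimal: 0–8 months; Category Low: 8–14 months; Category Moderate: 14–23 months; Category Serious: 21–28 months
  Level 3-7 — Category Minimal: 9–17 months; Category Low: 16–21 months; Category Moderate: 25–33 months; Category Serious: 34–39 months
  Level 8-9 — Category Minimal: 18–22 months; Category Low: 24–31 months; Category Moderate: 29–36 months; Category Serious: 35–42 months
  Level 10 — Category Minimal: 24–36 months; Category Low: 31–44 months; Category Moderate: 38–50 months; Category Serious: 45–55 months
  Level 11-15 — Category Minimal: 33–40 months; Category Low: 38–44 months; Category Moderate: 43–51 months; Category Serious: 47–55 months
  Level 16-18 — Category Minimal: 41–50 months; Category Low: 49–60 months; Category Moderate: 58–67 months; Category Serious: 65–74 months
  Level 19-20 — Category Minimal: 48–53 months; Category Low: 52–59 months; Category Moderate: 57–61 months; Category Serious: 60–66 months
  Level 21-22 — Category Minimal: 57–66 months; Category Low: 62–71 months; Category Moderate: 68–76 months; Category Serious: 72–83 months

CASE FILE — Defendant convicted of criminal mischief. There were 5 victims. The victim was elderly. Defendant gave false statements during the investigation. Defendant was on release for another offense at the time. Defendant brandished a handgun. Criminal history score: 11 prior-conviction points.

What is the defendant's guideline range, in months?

68-76 months

Base offense level for criminal mischief: 18.
§1 applies (level before this adjustment is 18 < 20, so +1): 18 + 1 = 19.
§2 does not apply.
§3 applies: 19 + 3 = 22.
§4 applies: 22 + 3 = 25.
§5 does not apply.
§7 applies (level before this adjustment is 25 ≥ 15, so +4): 25 + 4 = 29.
§8 applies: 29 + 2 = 31.
Level 31 exceeds the maximum of 22; capped at 22.
Final offense level: 22.
Criminal history: 11 prior points → Category Moderate (8-12).
Level 22 falls in the 21-22 band.
Grid: Level 21-22 × Category Moderate = 68-76 months.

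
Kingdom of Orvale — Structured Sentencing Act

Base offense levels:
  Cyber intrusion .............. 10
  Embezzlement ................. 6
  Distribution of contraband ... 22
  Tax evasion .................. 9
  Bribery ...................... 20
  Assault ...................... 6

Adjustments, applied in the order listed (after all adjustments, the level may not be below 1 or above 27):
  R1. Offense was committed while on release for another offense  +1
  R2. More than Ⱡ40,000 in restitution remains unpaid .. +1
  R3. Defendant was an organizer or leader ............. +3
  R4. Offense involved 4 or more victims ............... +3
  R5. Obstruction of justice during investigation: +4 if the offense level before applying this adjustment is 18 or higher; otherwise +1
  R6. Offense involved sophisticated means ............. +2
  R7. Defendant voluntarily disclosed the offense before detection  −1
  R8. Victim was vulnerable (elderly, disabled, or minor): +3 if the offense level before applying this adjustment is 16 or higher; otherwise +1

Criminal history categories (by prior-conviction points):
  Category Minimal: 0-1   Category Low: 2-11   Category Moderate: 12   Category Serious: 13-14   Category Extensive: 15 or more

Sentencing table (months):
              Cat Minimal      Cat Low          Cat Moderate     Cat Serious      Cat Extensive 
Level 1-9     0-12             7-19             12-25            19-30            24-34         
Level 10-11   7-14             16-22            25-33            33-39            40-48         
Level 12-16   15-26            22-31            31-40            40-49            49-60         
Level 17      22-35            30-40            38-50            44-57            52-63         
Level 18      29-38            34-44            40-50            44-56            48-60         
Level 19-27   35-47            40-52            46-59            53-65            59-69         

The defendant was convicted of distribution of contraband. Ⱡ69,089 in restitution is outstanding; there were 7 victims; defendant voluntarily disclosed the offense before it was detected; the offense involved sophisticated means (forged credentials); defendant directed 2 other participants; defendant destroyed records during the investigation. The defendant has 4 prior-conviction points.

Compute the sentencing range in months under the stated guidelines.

40-52 months

Base offense level for distribution of contraband: 22.
R2 applies: 22 + 1 = 23.
R3 applies: 23 + 3 = 26.
R4 applies: 26 + 3 = 29.
R5 applies (level before this adjustment is 29 ≥ 18, so +4): 29 + 4 = 33.
R6 applies: 33 + 2 = 35.
R7 applies: 35 − 1 = 34.
Level 34 exceeds the maximum of 27; capped at 27.
Final offense level: 27.
Criminal history: 4 prior points → Category Low (2-11).
Level 27 falls in the 19-27 band.
Grid: Level 19-27 × Category Low = 40-52 months.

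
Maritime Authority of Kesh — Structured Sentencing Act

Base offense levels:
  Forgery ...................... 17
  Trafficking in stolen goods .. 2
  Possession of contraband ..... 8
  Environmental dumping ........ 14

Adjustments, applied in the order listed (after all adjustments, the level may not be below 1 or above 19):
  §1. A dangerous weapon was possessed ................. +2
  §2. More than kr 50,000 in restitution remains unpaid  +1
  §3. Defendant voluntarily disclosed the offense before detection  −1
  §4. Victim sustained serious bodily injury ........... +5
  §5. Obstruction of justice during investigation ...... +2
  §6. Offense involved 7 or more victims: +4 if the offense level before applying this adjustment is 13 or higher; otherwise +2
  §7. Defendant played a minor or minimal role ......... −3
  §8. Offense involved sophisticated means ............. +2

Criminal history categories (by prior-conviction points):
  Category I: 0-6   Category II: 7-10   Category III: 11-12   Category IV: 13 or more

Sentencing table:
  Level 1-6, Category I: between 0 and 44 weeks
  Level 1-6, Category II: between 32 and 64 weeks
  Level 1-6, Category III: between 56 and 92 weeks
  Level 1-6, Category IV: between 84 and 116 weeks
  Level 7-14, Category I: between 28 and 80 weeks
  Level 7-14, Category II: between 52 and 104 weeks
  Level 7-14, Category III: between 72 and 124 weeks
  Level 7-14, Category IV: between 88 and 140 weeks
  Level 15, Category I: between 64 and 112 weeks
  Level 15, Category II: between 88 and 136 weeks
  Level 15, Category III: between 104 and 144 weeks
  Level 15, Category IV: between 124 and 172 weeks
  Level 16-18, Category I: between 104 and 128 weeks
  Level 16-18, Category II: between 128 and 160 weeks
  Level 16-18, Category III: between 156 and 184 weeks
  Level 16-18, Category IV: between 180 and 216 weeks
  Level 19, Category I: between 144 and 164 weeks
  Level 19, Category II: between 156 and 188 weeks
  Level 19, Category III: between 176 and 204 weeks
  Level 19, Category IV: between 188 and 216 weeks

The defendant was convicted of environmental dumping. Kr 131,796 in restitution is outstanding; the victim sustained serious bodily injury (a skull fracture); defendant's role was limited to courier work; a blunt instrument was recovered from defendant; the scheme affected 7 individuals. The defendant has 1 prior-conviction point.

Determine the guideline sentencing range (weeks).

Base offense level for environmental dumping: 14.
§1 applies: 14 + 2 = 16.
§2 applies: 16 + 1 = 17.
§4 applies: 17 + 5 = 22.
§6 applies (level before this adjustment is 22 ≥ 13, so +4): 22 + 4 = 26.
§7 applies: 26 − 3 = 23.
Level 23 exceeds the maximum of 19; capped at 19.
Final offense level: 19.
Criminal history: 1 prior point → Category I (0-6).
Level 19 falls in the 19 band.
Grid: Level 19 × Category I = 144-164 weeks.

144-164 weeks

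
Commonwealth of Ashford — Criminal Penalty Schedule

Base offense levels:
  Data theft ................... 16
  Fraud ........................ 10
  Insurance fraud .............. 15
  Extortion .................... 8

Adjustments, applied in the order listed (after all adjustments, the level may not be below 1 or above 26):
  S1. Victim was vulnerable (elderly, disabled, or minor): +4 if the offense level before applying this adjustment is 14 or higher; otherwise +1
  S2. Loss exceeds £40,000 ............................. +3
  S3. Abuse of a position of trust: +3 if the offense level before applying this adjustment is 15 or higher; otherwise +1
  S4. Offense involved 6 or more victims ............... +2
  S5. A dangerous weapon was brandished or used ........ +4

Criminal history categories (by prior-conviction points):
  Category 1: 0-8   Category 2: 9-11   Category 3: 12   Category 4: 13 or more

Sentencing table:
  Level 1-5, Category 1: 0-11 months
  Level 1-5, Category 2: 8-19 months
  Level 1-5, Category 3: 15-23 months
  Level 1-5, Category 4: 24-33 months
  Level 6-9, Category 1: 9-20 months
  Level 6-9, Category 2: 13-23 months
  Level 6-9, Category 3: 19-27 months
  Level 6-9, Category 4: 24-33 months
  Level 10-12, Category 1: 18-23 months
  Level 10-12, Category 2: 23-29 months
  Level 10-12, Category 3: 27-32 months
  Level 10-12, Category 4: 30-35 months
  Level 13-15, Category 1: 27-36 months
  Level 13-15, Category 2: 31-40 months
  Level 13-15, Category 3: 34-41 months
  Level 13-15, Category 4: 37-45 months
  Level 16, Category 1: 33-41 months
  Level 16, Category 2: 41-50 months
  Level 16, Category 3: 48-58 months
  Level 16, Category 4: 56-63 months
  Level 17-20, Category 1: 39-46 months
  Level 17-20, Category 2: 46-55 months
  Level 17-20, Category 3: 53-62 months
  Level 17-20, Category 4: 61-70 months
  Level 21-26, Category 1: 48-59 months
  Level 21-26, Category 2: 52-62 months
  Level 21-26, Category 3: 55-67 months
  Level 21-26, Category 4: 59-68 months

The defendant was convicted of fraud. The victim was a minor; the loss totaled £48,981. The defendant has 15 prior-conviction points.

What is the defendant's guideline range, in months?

37-45 months

Base offense level for fraud: 10.
S1 applies (level before this adjustment is 10 < 14, so +1): 10 + 1 = 11.
S2 applies: 11 + 3 = 14.
S4 does not apply.
Final offense level: 14.
Criminal history: 15 prior points → Category 4 (13+).
Level 14 falls in the 13-15 band.
Grid: Level 13-15 × Category 4 = 37-45 months.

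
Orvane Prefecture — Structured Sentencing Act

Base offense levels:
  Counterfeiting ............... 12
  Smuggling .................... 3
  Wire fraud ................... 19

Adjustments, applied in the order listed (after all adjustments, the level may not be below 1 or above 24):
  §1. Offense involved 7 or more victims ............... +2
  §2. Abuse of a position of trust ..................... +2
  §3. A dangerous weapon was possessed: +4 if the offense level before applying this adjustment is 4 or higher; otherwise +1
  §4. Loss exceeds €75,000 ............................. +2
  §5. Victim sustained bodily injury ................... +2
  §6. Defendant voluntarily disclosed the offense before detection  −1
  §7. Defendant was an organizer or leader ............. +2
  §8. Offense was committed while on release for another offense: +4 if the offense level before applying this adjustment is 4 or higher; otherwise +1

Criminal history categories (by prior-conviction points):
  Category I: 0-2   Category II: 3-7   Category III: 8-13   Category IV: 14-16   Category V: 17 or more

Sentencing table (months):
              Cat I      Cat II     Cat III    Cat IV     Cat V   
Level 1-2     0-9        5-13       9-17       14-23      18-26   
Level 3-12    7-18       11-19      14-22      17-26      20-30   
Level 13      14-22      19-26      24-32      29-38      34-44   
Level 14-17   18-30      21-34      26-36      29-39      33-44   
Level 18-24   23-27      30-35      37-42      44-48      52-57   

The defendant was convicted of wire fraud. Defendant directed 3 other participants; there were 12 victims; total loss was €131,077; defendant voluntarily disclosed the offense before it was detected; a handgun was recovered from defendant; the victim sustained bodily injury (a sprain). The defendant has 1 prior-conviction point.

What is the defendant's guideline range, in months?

23-27 months

Base offense level for wire fraud: 19.
§1 applies: 19 + 2 = 21.
§2 does not apply.
§3 applies (level before this adjustment is 21 ≥ 4, so +4): 21 + 4 = 25.
§4 applies: 25 + 2 = 27.
§5 applies: 27 + 2 = 29.
§6 applies: 29 − 1 = 28.
§7 applies: 28 + 2 = 30.
§8 does not apply.
Level 30 exceeds the maximum of 24; capped at 24.
Final offense level: 24.
Criminal history: 1 prior point → Category I (0-2).
Level 24 falls in the 18-24 band.
Grid: Level 18-24 × Category I = 23-27 months.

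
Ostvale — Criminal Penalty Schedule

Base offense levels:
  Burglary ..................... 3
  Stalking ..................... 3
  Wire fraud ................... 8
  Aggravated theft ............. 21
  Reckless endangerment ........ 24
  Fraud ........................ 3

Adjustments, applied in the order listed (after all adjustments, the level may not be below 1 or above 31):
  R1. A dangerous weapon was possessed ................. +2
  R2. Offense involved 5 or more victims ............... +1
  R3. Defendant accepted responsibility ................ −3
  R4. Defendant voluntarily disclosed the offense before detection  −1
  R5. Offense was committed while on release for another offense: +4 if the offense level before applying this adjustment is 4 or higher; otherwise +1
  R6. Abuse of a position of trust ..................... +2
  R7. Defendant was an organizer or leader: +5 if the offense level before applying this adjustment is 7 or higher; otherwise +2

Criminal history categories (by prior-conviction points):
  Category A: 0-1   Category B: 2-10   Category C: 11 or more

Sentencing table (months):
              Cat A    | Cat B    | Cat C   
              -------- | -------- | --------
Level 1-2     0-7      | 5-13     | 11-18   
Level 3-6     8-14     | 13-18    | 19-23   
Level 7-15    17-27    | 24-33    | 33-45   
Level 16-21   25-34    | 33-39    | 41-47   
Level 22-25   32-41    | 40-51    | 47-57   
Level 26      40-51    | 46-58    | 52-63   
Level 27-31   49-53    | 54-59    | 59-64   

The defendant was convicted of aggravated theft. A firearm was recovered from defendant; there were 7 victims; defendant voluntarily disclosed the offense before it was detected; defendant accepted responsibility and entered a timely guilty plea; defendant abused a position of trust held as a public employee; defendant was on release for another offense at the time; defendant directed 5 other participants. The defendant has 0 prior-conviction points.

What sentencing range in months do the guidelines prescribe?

49-53 months

Base offense level for aggravated theft: 21.
R1 applies: 21 + 2 = 23.
R2 applies: 23 + 1 = 24.
R3 applies: 24 − 3 = 21.
R4 applies: 21 − 1 = 20.
R5 applies (level before this adjustment is 20 ≥ 4, so +4): 20 + 4 = 24.
R6 applies: 24 + 2 = 26.
R7 applies (level before this adjustment is 26 ≥ 7, so +5): 26 + 5 = 31.
Final offense level: 31.
Criminal history: 0 prior points → Category A (0-1).
Level 31 falls in the 27-31 band.
Grid: Level 27-31 × Category A = 49-53 months.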